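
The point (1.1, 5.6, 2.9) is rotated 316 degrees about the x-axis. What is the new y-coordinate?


Rotation about x-axis: y' = y*cos(theta) - z*sin(theta)
= 5.6 * 0.7193 - 2.9 * -0.6947
= 6.0428


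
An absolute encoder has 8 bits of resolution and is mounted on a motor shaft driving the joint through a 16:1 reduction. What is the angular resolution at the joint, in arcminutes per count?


counts = 2^8 = 256
effective counts at joint = 256 * 16 = 4096
resolution = 360*60 / 4096
= 5.2734 arcmin/count


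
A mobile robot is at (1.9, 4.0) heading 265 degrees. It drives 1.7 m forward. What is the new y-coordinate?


y_new = y0 + d*sin(theta)
= 4.0 + 1.7*sin(265)
= 4.0 + -1.6935
= 2.3065


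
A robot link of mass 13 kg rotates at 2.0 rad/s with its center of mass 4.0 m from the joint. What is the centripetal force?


F = m * omega^2 * r
= 13 * 2.0^2 * 4.0
= 13 * 4.0 * 4.0
= 208.0 N


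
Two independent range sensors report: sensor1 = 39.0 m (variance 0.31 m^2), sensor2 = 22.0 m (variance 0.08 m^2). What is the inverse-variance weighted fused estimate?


w1 = (1/var1) / (1/var1 + 1/var2)
   = 3.2258 / (3.2258 + 12.5) = 0.2051
w2 = 1 - w1 = 0.7949
fused = w1*s1 + w2*s2 = 8.0 + 17.4872
= 25.4872 m


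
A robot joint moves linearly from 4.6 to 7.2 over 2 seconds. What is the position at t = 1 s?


s = t/T = 1/2 = 0.5
p(t) = p0 + (pf-p0)*s
= 4.6 + (7.2 - 4.6) * 0.5
= 5.9


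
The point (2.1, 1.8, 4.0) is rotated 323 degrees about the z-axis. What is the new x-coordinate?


Rotation about z-axis: x' = x*cos(theta) - y*sin(theta)
= 2.1 * 0.7986 - 1.8 * -0.6018
= 2.7604


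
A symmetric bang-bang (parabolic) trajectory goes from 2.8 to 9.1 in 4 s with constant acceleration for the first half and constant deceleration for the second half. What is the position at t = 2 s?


Symmetric rest-to-rest: each phase covers (pf-p0)/2 in time T/2. 0.5*a*(T/2)^2 = (pf-p0)/2 => a = 4*(pf-p0)/T^2
a = 4*(9.1-2.8)/4^2 = 1.575
t = 2 is in the acceleration phase (t <= T/2).
p = p0 + 0.5*a*t^2 = 2.8 + 0.5*1.575*2^2
= 5.95


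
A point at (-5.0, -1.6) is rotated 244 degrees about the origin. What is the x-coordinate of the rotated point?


x' = x*cos(theta) - y*sin(theta)
cos(244 deg) = -0.4384, sin(244 deg) = -0.8988
x' = -5.0 * -0.4384 - -1.6 * -0.8988
= 2.1919 - 1.4381
= 0.7538


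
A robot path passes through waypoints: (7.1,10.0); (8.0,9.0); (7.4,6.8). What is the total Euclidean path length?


Segment lengths:
  seg1 = sqrt((0.9)^2 + (-1.0)^2) = 1.3454
  seg2 = sqrt((-0.6)^2 + (-2.2)^2) = 2.2804
Total = 3.6257


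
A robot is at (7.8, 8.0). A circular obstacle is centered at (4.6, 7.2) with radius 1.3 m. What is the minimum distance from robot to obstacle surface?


center_dist = sqrt((7.8-4.6)^2 + (8.0-7.2)^2)
= sqrt(10.24 + 0.64)
= 3.2985
min_dist = center_dist - radius = 3.2985 - 1.3 = 1.9985 m


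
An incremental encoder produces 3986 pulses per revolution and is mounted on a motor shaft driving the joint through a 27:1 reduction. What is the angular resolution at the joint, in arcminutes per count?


counts per rev = 3986
effective counts at joint = 3986 * 27 = 107622
resolution = 360*60 / 107622
= 0.2007 arcmin/count


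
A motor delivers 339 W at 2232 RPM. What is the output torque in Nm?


omega = 2232 * 2*pi/60 = 233.7345 rad/s
tau = P / omega = 339 / 233.7345
= 1.4504 Nm


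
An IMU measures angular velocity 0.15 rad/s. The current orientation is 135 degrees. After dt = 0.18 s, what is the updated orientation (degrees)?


delta_theta = w * dt = 0.15 * 0.18 = 0.027 rad
= 1.547 deg
theta_new = 135 + 1.547 = 136.547 deg


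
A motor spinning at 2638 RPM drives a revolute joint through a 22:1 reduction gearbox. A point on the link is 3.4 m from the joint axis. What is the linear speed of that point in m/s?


omega_motor = 2638 * 2*pi/60 = 276.2507 rad/s
omega_joint = omega_motor / 22 = 12.5569 rad/s
v = omega_joint * r = 12.5569 * 3.4
= 42.6933 m/s


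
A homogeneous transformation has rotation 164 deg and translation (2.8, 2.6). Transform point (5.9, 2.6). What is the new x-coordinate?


x' = cos(theta)*px - sin(theta)*py + tx
= -0.9613*5.9 - 0.2756*2.6 + 2.8
= -3.5881


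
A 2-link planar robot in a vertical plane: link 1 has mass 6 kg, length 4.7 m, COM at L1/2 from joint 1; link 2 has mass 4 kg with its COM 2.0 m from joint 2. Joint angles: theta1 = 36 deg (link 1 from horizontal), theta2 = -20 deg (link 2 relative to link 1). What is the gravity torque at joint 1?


Horizontal distance from joint 1 to link-1 COM:
  x_c1 = (L1/2)*cos(t1) = 2.35 * 0.809 = 1.9012 m
Horizontal distance from joint 1 to link-2 COM:
  x_c2 = L1*cos(t1) + Lc2*cos(t1+t2)
       = 4.7*0.809 + 2.0*0.9613 = 5.7249 m
tau1 = m1*g*x_c1 + m2*g*x_c2
     = 6*9.81*1.9012 + 4*9.81*5.7249
     = 111.904 + 224.6452
     = 336.5492 Nm


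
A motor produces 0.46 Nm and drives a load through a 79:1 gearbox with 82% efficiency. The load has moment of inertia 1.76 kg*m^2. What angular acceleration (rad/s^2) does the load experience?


tau_out = tau_motor * N * eta
= 0.46 * 79 * 0.82 = 29.7988 Nm
alpha = tau_out / I = 29.7988 / 1.76
= 16.9311 rad/s^2


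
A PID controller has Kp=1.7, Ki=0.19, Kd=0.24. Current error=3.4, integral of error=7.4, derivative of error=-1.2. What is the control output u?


u = Kp*e + Ki*int(e) + Kd*de/dt
= 1.7*3.4 + 0.19*7.4 + 0.24*(-1.2)
= 5.78 + 1.406 + -0.288
= 6.898


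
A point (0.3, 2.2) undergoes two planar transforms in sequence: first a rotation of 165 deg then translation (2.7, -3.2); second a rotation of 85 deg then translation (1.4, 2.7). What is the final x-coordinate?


After transform 1:
x1 = cos(165)*0.3 - sin(165)*2.2 + 2.7 = 1.8408
y1 = sin(165)*0.3 + cos(165)*2.2 + -3.2 = -5.2474
After transform 2:
x2 = cos(85)*1.8408 - sin(85)*-5.2474 + 1.4
= 6.7879


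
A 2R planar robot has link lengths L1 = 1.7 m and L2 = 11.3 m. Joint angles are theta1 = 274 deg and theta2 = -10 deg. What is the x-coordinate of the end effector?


Convert angles to radians: theta1 = 4.7822, theta2 = -0.1745
x = L1*cos(theta1) + L2*cos(theta1+theta2)
x = 0.1186 + -1.1812
x = -1.0626


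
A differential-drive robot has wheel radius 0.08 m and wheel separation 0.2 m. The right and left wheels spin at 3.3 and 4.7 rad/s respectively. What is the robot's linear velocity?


vR = r*wR = 0.08*3.3 = 0.264 m/s
vL = r*wL = 0.08*4.7 = 0.376 m/s
v = (vR+vL)/2 = 0.32 m/s
omega = (vR-vL)/L = -0.56 rad/s
linear velocity = 0.32 m/s


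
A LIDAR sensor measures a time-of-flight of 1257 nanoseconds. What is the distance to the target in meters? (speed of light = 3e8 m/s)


tof = 1257 ns = 1.257e-06 s
dist = c * tof / 2
= 3e8 * 1.257e-06 / 2
= 188.55 m


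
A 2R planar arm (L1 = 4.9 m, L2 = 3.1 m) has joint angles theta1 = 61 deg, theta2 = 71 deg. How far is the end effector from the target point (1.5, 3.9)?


End effector via forward kinematics:
x = L1*cos(t1) + L2*cos(t1+t2) = 0.3013
y = L1*sin(t1) + L2*sin(t1+t2) = 6.5894
Distance to target:
d = sqrt((1.5 - 0.3013)^2 + (3.9 - 6.5894)^2)
= sqrt(1.437 + 7.2328)
= 2.9444 m


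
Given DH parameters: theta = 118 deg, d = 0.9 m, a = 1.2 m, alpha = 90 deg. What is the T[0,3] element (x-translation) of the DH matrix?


T[0,3] = a * cos(theta)
= 1.2 * cos(118 deg)
= 1.2 * -0.4695
= -0.5634


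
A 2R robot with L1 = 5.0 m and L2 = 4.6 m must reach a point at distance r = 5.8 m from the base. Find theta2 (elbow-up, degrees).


cos(theta2) = (r^2 - L1^2 - L2^2) / (2*L1*L2)
cos(theta2) = (33.64 - 25.0 - 21.16) / 46.0
cos(theta2) = -0.272174
theta2 = 105.7937 degrees


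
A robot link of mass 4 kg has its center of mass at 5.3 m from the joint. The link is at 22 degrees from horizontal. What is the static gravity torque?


tau = m*g*L*cos(angle)
= 4 * 9.81 * 5.3 * cos(22 deg)
= 4 * 9.81 * 5.3 * 0.9272
= 192.8283 Nm


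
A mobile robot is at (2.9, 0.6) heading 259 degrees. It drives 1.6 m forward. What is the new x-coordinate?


x_new = x0 + d*cos(theta)
= 2.9 + 1.6*cos(259)
= 2.9 + -0.3053
= 2.5947


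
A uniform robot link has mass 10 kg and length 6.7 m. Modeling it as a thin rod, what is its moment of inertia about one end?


I = (1/3) * m * L^2
= (1/3) * 10 * 6.7^2
= 0.333333 * 10 * 44.89
= 149.6333 kg*m^2


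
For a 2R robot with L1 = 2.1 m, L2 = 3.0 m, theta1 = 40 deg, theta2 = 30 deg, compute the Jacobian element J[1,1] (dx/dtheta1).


J[1,1] = -L1*sin(t1) - L2*sin(t1+t2)
= -2.1*sin(40) - 3.0*sin(70)
= -4.1689


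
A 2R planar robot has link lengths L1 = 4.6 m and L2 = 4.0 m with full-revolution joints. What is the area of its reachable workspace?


r_max = L1 + L2 = 8.6 m
r_min = |L1 - L2| = 0.6 m
Area = pi*(r_max^2 - r_min^2)
= pi*(73.96 - 0.36)
= pi * 73.6
= 231.2212 m^2


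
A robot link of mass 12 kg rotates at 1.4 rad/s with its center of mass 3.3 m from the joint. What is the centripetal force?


F = m * omega^2 * r
= 12 * 1.4^2 * 3.3
= 12 * 1.96 * 3.3
= 77.616 N


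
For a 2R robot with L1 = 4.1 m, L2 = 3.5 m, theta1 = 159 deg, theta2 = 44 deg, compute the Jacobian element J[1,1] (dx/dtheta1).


J[1,1] = -L1*sin(t1) - L2*sin(t1+t2)
= -4.1*sin(159) - 3.5*sin(203)
= -0.1017


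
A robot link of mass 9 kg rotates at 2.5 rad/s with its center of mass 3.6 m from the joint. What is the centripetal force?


F = m * omega^2 * r
= 9 * 2.5^2 * 3.6
= 9 * 6.25 * 3.6
= 202.5 N


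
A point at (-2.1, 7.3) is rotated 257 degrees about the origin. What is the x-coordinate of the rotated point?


x' = x*cos(theta) - y*sin(theta)
cos(257 deg) = -0.225, sin(257 deg) = -0.9744
x' = -2.1 * -0.225 - 7.3 * -0.9744
= 0.4724 - -7.1129
= 7.5853


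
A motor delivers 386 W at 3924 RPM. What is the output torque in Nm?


omega = 3924 * 2*pi/60 = 410.9203 rad/s
tau = P / omega = 386 / 410.9203
= 0.9394 Nm


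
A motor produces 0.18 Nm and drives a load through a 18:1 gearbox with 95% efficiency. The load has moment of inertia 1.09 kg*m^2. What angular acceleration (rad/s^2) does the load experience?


tau_out = tau_motor * N * eta
= 0.18 * 18 * 0.95 = 3.078 Nm
alpha = tau_out / I = 3.078 / 1.09
= 2.8239 rad/s^2


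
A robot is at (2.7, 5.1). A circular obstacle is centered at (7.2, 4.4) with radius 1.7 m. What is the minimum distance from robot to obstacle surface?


center_dist = sqrt((2.7-7.2)^2 + (5.1-4.4)^2)
= sqrt(20.25 + 0.49)
= 4.5541
min_dist = center_dist - radius = 4.5541 - 1.7 = 2.8541 m


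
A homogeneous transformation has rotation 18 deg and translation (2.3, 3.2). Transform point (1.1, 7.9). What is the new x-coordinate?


x' = cos(theta)*px - sin(theta)*py + tx
= 0.9511*1.1 - 0.309*7.9 + 2.3
= 0.9049


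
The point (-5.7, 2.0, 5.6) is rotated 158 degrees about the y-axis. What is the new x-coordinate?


Rotation about y-axis: x' = x*cos(theta) + z*sin(theta)
= -5.7 * -0.9272 + 5.6 * 0.3746
= 7.3827


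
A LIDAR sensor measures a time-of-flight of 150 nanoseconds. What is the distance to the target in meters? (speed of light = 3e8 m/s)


tof = 150 ns = 1.5e-07 s
dist = c * tof / 2
= 3e8 * 1.5e-07 / 2
= 22.5 m


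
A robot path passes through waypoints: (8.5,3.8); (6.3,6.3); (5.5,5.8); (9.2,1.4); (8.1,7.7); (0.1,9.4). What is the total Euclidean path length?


Segment lengths:
  seg1 = sqrt((-2.2)^2 + (2.5)^2) = 3.3302
  seg2 = sqrt((-0.8)^2 + (-0.5)^2) = 0.9434
  seg3 = sqrt((3.7)^2 + (-4.4)^2) = 5.7489
  seg4 = sqrt((-1.1)^2 + (6.3)^2) = 6.3953
  seg5 = sqrt((-8.0)^2 + (1.7)^2) = 8.1786
Total = 24.5964


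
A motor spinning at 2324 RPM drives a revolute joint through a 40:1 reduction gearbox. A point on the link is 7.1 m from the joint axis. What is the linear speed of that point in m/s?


omega_motor = 2324 * 2*pi/60 = 243.3687 rad/s
omega_joint = omega_motor / 40 = 6.0842 rad/s
v = omega_joint * r = 6.0842 * 7.1
= 43.1979 m/s


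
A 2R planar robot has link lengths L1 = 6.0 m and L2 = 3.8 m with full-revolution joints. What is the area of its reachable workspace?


r_max = L1 + L2 = 9.8 m
r_min = |L1 - L2| = 2.2 m
Area = pi*(r_max^2 - r_min^2)
= pi*(96.04 - 4.84)
= pi * 91.2
= 286.5133 m^2


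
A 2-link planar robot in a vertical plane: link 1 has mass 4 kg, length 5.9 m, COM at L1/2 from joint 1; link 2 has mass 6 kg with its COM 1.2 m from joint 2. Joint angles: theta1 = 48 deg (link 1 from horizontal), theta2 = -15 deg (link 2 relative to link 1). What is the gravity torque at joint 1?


Horizontal distance from joint 1 to link-1 COM:
  x_c1 = (L1/2)*cos(t1) = 2.95 * 0.6691 = 1.9739 m
Horizontal distance from joint 1 to link-2 COM:
  x_c2 = L1*cos(t1) + Lc2*cos(t1+t2)
       = 5.9*0.6691 + 1.2*0.8387 = 4.9543 m
tau1 = m1*g*x_c1 + m2*g*x_c2
     = 4*9.81*1.9739 + 6*9.81*4.9543
     = 77.4572 + 291.6086
     = 369.0659 Nm


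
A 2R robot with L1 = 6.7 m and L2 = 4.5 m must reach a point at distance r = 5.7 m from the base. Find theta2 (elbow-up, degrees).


cos(theta2) = (r^2 - L1^2 - L2^2) / (2*L1*L2)
cos(theta2) = (32.49 - 44.89 - 20.25) / 60.3
cos(theta2) = -0.541459
theta2 = 122.783 degrees


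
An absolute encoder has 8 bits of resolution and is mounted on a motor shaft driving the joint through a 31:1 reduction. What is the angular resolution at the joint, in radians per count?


counts = 2^8 = 256
effective counts at joint = 256 * 31 = 7936
resolution = 2*pi / 7936
= 7.9173e-04 rad/count


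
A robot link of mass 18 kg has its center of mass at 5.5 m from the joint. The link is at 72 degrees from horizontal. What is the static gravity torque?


tau = m*g*L*cos(angle)
= 18 * 9.81 * 5.5 * cos(72 deg)
= 18 * 9.81 * 5.5 * 0.309
= 300.1142 Nm


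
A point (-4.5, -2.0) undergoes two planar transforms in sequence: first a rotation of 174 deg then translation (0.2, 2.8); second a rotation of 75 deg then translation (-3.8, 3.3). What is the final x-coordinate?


After transform 1:
x1 = cos(174)*-4.5 - sin(174)*-2.0 + 0.2 = 4.8844
y1 = sin(174)*-4.5 + cos(174)*-2.0 + 2.8 = 4.3187
After transform 2:
x2 = cos(75)*4.8844 - sin(75)*4.3187 + -3.8
= -6.7073


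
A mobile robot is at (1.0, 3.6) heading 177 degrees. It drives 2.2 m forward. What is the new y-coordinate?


y_new = y0 + d*sin(theta)
= 3.6 + 2.2*sin(177)
= 3.6 + 0.1151
= 3.7151


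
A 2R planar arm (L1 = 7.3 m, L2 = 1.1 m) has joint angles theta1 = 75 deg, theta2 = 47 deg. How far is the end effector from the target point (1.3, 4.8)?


End effector via forward kinematics:
x = L1*cos(t1) + L2*cos(t1+t2) = 1.3065
y = L1*sin(t1) + L2*sin(t1+t2) = 7.9841
Distance to target:
d = sqrt((1.3 - 1.3065)^2 + (4.8 - 7.9841)^2)
= sqrt(0.0 + 10.1386)
= 3.1841 m


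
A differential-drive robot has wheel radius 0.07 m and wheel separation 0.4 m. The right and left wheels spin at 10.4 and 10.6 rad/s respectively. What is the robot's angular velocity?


vR = r*wR = 0.07*10.4 = 0.728 m/s
vL = r*wL = 0.07*10.6 = 0.742 m/s
v = (vR+vL)/2 = 0.735 m/s
omega = (vR-vL)/L = -0.035 rad/s
angular velocity = -0.035 rad/s


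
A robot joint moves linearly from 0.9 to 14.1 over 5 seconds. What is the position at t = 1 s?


s = t/T = 1/5 = 0.2
p(t) = p0 + (pf-p0)*s
= 0.9 + (14.1 - 0.9) * 0.2
= 3.54


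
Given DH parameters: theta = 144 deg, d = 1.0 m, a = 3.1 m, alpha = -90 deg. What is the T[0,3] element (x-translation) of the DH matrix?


T[0,3] = a * cos(theta)
= 3.1 * cos(144 deg)
= 3.1 * -0.809
= -2.508


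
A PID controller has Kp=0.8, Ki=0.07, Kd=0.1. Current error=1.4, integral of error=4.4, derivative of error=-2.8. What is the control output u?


u = Kp*e + Ki*int(e) + Kd*de/dt
= 0.8*1.4 + 0.07*4.4 + 0.1*(-2.8)
= 1.12 + 0.308 + -0.28
= 1.148


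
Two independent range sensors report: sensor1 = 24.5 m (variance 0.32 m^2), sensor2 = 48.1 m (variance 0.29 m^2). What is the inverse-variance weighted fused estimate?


w1 = (1/var1) / (1/var1 + 1/var2)
   = 3.125 / (3.125 + 3.4483) = 0.4754
w2 = 1 - w1 = 0.5246
fused = w1*s1 + w2*s2 = 11.6475 + 25.2328
= 36.8803 m


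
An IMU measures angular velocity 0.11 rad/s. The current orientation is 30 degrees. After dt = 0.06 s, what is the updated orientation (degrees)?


delta_theta = w * dt = 0.11 * 0.06 = 0.0066 rad
= 0.3782 deg
theta_new = 30 + 0.3782 = 30.3782 deg


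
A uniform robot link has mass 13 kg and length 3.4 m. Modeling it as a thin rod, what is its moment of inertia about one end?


I = (1/3) * m * L^2
= (1/3) * 13 * 3.4^2
= 0.333333 * 13 * 11.56
= 50.0933 kg*m^2


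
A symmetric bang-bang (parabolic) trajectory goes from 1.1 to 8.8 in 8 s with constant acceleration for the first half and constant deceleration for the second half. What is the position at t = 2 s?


Symmetric rest-to-rest: each phase covers (pf-p0)/2 in time T/2. 0.5*a*(T/2)^2 = (pf-p0)/2 => a = 4*(pf-p0)/T^2
a = 4*(8.8-1.1)/8^2 = 0.4813
t = 2 is in the acceleration phase (t <= T/2).
p = p0 + 0.5*a*t^2 = 1.1 + 0.5*0.4813*2^2
= 2.0625


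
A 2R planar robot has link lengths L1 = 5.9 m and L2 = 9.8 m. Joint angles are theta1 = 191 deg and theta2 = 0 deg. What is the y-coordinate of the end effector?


Convert angles to radians: theta1 = 3.3336, theta2 = 0.0
y = L1*sin(theta1) + L2*sin(theta1+theta2)
y = -1.1258 + -1.8699
y = -2.9957


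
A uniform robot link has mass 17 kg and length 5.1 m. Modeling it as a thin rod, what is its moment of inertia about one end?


I = (1/3) * m * L^2
= (1/3) * 17 * 5.1^2
= 0.333333 * 17 * 26.01
= 147.39 kg*m^2


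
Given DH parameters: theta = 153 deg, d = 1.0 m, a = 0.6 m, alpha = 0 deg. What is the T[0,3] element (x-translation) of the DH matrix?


T[0,3] = a * cos(theta)
= 0.6 * cos(153 deg)
= 0.6 * -0.891
= -0.5346


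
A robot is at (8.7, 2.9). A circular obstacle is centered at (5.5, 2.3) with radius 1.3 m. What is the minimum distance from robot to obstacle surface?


center_dist = sqrt((8.7-5.5)^2 + (2.9-2.3)^2)
= sqrt(10.24 + 0.36)
= 3.2558
min_dist = center_dist - radius = 3.2558 - 1.3 = 1.9558 m


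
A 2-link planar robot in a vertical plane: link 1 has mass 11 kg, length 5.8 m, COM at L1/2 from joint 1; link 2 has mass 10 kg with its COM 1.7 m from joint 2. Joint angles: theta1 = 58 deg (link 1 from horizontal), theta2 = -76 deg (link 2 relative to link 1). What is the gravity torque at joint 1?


Horizontal distance from joint 1 to link-1 COM:
  x_c1 = (L1/2)*cos(t1) = 2.9 * 0.5299 = 1.5368 m
Horizontal distance from joint 1 to link-2 COM:
  x_c2 = L1*cos(t1) + Lc2*cos(t1+t2)
       = 5.8*0.5299 + 1.7*0.9511 = 4.6903 m
tau1 = m1*g*x_c1 + m2*g*x_c2
     = 11*9.81*1.5368 + 10*9.81*4.6903
     = 165.8324 + 460.1212
     = 625.9536 Nm


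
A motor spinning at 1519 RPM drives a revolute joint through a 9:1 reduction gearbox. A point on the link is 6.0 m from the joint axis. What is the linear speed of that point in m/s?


omega_motor = 1519 * 2*pi/60 = 159.0693 rad/s
omega_joint = omega_motor / 9 = 17.6744 rad/s
v = omega_joint * r = 17.6744 * 6.0
= 106.0462 m/s


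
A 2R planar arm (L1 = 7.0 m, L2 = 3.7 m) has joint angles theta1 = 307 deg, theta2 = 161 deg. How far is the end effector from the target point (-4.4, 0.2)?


End effector via forward kinematics:
x = L1*cos(t1) + L2*cos(t1+t2) = 3.0693
y = L1*sin(t1) + L2*sin(t1+t2) = -2.0715
Distance to target:
d = sqrt((-4.4 - 3.0693)^2 + (0.2 - -2.0715)^2)
= sqrt(55.7911 + 5.1599)
= 7.8071 m


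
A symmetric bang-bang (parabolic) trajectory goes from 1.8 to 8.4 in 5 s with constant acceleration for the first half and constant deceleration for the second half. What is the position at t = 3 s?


Symmetric rest-to-rest: each phase covers (pf-p0)/2 in time T/2. 0.5*a*(T/2)^2 = (pf-p0)/2 => a = 4*(pf-p0)/T^2
a = 4*(8.4-1.8)/5^2 = 1.056
t = 3 is in the deceleration phase (t > T/2).
p = pf - 0.5*a*(T-t)^2 = 8.4 - 0.5*1.056*2^2
= 6.288


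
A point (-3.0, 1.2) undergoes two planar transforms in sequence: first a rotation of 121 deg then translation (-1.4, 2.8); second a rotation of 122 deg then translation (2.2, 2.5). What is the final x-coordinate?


After transform 1:
x1 = cos(121)*-3.0 - sin(121)*1.2 + -1.4 = -0.8835
y1 = sin(121)*-3.0 + cos(121)*1.2 + 2.8 = -0.3895
After transform 2:
x2 = cos(122)*-0.8835 - sin(122)*-0.3895 + 2.2
= 2.9985


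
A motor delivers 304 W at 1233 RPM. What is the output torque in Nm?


omega = 1233 * 2*pi/60 = 129.1195 rad/s
tau = P / omega = 304 / 129.1195
= 2.3544 Nm


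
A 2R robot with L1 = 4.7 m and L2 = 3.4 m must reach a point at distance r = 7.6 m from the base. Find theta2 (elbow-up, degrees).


cos(theta2) = (r^2 - L1^2 - L2^2) / (2*L1*L2)
cos(theta2) = (57.76 - 22.09 - 11.56) / 31.96
cos(theta2) = 0.75438
theta2 = 41.0287 degrees


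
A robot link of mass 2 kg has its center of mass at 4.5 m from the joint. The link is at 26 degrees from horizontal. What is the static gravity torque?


tau = m*g*L*cos(angle)
= 2 * 9.81 * 4.5 * cos(26 deg)
= 2 * 9.81 * 4.5 * 0.8988
= 79.3545 Nm


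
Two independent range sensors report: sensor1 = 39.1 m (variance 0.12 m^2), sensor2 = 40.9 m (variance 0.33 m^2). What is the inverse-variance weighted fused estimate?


w1 = (1/var1) / (1/var1 + 1/var2)
   = 8.3333 / (8.3333 + 3.0303) = 0.7333
w2 = 1 - w1 = 0.2667
fused = w1*s1 + w2*s2 = 28.6733 + 10.9067
= 39.58 m


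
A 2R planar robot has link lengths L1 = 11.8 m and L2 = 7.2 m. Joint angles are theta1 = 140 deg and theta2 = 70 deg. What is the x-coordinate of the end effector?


Convert angles to radians: theta1 = 2.4435, theta2 = 1.2217
x = L1*cos(theta1) + L2*cos(theta1+theta2)
x = -9.0393 + -6.2354
x = -15.2747


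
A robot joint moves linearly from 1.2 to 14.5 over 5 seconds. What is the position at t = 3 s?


s = t/T = 3/5 = 0.6
p(t) = p0 + (pf-p0)*s
= 1.2 + (14.5 - 1.2) * 0.6
= 9.18


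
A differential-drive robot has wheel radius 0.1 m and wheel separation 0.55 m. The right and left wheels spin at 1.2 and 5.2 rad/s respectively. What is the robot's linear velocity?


vR = r*wR = 0.1*1.2 = 0.12 m/s
vL = r*wL = 0.1*5.2 = 0.52 m/s
v = (vR+vL)/2 = 0.32 m/s
omega = (vR-vL)/L = -0.7273 rad/s
linear velocity = 0.32 m/s


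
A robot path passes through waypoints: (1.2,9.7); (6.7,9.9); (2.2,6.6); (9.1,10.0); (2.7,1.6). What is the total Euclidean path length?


Segment lengths:
  seg1 = sqrt((5.5)^2 + (0.2)^2) = 5.5036
  seg2 = sqrt((-4.5)^2 + (-3.3)^2) = 5.5803
  seg3 = sqrt((6.9)^2 + (3.4)^2) = 7.6922
  seg4 = sqrt((-6.4)^2 + (-8.4)^2) = 10.5603
Total = 29.3365


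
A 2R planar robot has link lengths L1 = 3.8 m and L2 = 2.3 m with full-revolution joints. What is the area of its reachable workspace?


r_max = L1 + L2 = 6.1 m
r_min = |L1 - L2| = 1.5 m
Area = pi*(r_max^2 - r_min^2)
= pi*(37.21 - 2.25)
= pi * 34.96
= 109.8301 m^2


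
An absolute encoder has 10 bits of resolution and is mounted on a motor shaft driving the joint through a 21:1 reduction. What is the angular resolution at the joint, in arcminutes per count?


counts = 2^10 = 1024
effective counts at joint = 1024 * 21 = 21504
resolution = 360*60 / 21504
= 1.0045 arcmin/count


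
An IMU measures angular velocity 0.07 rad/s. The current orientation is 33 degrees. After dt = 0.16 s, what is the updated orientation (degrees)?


delta_theta = w * dt = 0.07 * 0.16 = 0.0112 rad
= 0.6417 deg
theta_new = 33 + 0.6417 = 33.6417 deg


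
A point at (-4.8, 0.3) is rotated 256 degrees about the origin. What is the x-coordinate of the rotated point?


x' = x*cos(theta) - y*sin(theta)
cos(256 deg) = -0.2419, sin(256 deg) = -0.9703
x' = -4.8 * -0.2419 - 0.3 * -0.9703
= 1.1612 - -0.2911
= 1.4523


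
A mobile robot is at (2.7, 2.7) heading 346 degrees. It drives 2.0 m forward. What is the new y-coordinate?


y_new = y0 + d*sin(theta)
= 2.7 + 2.0*sin(346)
= 2.7 + -0.4838
= 2.2162


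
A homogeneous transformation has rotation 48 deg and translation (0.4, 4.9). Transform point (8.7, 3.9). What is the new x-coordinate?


x' = cos(theta)*px - sin(theta)*py + tx
= 0.6691*8.7 - 0.7431*3.9 + 0.4
= 3.3232


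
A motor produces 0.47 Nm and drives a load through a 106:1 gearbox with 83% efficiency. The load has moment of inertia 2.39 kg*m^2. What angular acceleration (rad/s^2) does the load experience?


tau_out = tau_motor * N * eta
= 0.47 * 106 * 0.83 = 41.3506 Nm
alpha = tau_out / I = 41.3506 / 2.39
= 17.3015 rad/s^2


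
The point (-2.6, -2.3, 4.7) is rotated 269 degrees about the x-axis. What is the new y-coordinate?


Rotation about x-axis: y' = y*cos(theta) - z*sin(theta)
= -2.3 * -0.0175 - 4.7 * -0.9998
= 4.7394


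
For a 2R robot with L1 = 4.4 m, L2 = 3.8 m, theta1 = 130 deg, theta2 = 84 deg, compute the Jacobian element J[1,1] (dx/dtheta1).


J[1,1] = -L1*sin(t1) - L2*sin(t1+t2)
= -4.4*sin(130) - 3.8*sin(214)
= -1.2457


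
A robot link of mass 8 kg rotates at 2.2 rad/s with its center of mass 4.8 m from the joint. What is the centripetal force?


F = m * omega^2 * r
= 8 * 2.2^2 * 4.8
= 8 * 4.84 * 4.8
= 185.856 N


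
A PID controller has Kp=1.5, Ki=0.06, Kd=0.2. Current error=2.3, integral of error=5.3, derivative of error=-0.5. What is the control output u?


u = Kp*e + Ki*int(e) + Kd*de/dt
= 1.5*2.3 + 0.06*5.3 + 0.2*(-0.5)
= 3.45 + 0.318 + -0.1
= 3.668


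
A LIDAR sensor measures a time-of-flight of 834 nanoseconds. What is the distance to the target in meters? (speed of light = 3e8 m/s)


tof = 834 ns = 8.34e-07 s
dist = c * tof / 2
= 3e8 * 8.34e-07 / 2
= 125.1 m


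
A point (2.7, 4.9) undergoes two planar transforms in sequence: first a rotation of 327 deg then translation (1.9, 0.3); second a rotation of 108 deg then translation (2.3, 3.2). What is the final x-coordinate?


After transform 1:
x1 = cos(327)*2.7 - sin(327)*4.9 + 1.9 = 6.8331
y1 = sin(327)*2.7 + cos(327)*4.9 + 0.3 = 2.939
After transform 2:
x2 = cos(108)*6.8331 - sin(108)*2.939 + 2.3
= -2.6067


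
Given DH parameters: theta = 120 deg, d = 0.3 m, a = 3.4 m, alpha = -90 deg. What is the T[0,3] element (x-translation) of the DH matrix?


T[0,3] = a * cos(theta)
= 3.4 * cos(120 deg)
= 3.4 * -0.5
= -1.7


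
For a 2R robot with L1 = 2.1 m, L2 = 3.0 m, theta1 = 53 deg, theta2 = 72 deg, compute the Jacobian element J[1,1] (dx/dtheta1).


J[1,1] = -L1*sin(t1) - L2*sin(t1+t2)
= -2.1*sin(53) - 3.0*sin(125)
= -4.1346


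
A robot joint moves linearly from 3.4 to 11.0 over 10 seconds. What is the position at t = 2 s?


s = t/T = 2/10 = 0.2
p(t) = p0 + (pf-p0)*s
= 3.4 + (11.0 - 3.4) * 0.2
= 4.92


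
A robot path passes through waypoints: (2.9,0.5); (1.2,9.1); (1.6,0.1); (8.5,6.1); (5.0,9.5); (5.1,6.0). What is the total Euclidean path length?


Segment lengths:
  seg1 = sqrt((-1.7)^2 + (8.6)^2) = 8.7664
  seg2 = sqrt((0.4)^2 + (-9.0)^2) = 9.0089
  seg3 = sqrt((6.9)^2 + (6.0)^2) = 9.1439
  seg4 = sqrt((-3.5)^2 + (3.4)^2) = 4.8795
  seg5 = sqrt((0.1)^2 + (-3.5)^2) = 3.5014
Total = 35.3001


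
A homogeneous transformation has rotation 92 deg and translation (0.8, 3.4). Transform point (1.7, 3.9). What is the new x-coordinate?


x' = cos(theta)*px - sin(theta)*py + tx
= -0.0349*1.7 - 0.9994*3.9 + 0.8
= -3.157


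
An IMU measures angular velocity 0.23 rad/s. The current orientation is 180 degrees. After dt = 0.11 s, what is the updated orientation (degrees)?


delta_theta = w * dt = 0.23 * 0.11 = 0.0253 rad
= 1.4496 deg
theta_new = 180 + 1.4496 = 181.4496 deg


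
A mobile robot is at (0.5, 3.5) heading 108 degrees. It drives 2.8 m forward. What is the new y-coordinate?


y_new = y0 + d*sin(theta)
= 3.5 + 2.8*sin(108)
= 3.5 + 2.663
= 6.163


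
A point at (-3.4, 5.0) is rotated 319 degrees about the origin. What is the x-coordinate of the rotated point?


x' = x*cos(theta) - y*sin(theta)
cos(319 deg) = 0.7547, sin(319 deg) = -0.6561
x' = -3.4 * 0.7547 - 5.0 * -0.6561
= -2.566 - -3.2803
= 0.7143


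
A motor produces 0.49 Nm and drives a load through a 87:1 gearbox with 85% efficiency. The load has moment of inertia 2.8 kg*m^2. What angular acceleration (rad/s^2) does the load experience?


tau_out = tau_motor * N * eta
= 0.49 * 87 * 0.85 = 36.2355 Nm
alpha = tau_out / I = 36.2355 / 2.8
= 12.9413 rad/s^2


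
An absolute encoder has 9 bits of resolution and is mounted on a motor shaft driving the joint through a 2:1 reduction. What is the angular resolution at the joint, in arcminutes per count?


counts = 2^9 = 512
effective counts at joint = 512 * 2 = 1024
resolution = 360*60 / 1024
= 21.0938 arcmin/count


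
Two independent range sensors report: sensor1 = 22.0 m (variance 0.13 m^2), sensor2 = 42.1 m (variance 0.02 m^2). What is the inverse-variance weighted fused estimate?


w1 = (1/var1) / (1/var1 + 1/var2)
   = 7.6923 / (7.6923 + 50.0) = 0.1333
w2 = 1 - w1 = 0.8667
fused = w1*s1 + w2*s2 = 2.9333 + 36.4867
= 39.42 m


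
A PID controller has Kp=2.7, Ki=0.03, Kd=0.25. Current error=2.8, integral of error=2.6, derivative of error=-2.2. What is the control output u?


u = Kp*e + Ki*int(e) + Kd*de/dt
= 2.7*2.8 + 0.03*2.6 + 0.25*(-2.2)
= 7.56 + 0.078 + -0.55
= 7.088


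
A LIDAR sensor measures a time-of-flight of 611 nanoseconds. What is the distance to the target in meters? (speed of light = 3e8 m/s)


tof = 611 ns = 6.11e-07 s
dist = c * tof / 2
= 3e8 * 6.11e-07 / 2
= 91.65 m


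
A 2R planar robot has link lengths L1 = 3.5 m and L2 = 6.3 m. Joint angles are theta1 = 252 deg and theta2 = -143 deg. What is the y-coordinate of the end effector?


Convert angles to radians: theta1 = 4.3982, theta2 = -2.4958
y = L1*sin(theta1) + L2*sin(theta1+theta2)
y = -3.3287 + 5.9568
y = 2.6281


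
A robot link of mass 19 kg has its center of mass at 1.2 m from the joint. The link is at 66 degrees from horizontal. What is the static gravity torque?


tau = m*g*L*cos(angle)
= 19 * 9.81 * 1.2 * cos(66 deg)
= 19 * 9.81 * 1.2 * 0.4067
= 90.974 Nm


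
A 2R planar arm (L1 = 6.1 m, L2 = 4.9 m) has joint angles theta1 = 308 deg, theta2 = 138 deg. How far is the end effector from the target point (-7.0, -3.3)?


End effector via forward kinematics:
x = L1*cos(t1) + L2*cos(t1+t2) = 4.0973
y = L1*sin(t1) + L2*sin(t1+t2) = 0.0812
Distance to target:
d = sqrt((-7.0 - 4.0973)^2 + (-3.3 - 0.0812)^2)
= sqrt(123.151 + 11.4325)
= 11.601 m


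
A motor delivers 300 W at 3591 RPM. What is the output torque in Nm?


omega = 3591 * 2*pi/60 = 376.0486 rad/s
tau = P / omega = 300 / 376.0486
= 0.7978 Nm


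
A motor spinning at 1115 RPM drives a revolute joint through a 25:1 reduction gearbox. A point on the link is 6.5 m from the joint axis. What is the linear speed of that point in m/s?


omega_motor = 1115 * 2*pi/60 = 116.7625 rad/s
omega_joint = omega_motor / 25 = 4.6705 rad/s
v = omega_joint * r = 4.6705 * 6.5
= 30.3583 m/s


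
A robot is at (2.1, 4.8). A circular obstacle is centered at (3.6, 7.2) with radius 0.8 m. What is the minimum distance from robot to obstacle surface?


center_dist = sqrt((2.1-3.6)^2 + (4.8-7.2)^2)
= sqrt(2.25 + 5.76)
= 2.8302
min_dist = center_dist - radius = 2.8302 - 0.8 = 2.0302 m


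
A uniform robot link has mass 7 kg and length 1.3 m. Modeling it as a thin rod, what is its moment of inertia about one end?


I = (1/3) * m * L^2
= (1/3) * 7 * 1.3^2
= 0.333333 * 7 * 1.69
= 3.9433 kg*m^2


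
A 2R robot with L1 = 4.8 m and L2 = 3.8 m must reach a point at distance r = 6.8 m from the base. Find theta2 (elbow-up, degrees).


cos(theta2) = (r^2 - L1^2 - L2^2) / (2*L1*L2)
cos(theta2) = (46.24 - 23.04 - 14.44) / 36.48
cos(theta2) = 0.240132
theta2 = 76.1057 degrees


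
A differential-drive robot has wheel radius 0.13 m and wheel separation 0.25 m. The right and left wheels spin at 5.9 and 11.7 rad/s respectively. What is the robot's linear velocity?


vR = r*wR = 0.13*5.9 = 0.767 m/s
vL = r*wL = 0.13*11.7 = 1.521 m/s
v = (vR+vL)/2 = 1.144 m/s
omega = (vR-vL)/L = -3.016 rad/s
linear velocity = 1.144 m/s


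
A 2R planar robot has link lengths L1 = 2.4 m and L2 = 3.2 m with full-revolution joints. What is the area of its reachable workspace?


r_max = L1 + L2 = 5.6 m
r_min = |L1 - L2| = 0.8 m
Area = pi*(r_max^2 - r_min^2)
= pi*(31.36 - 0.64)
= pi * 30.72
= 96.5097 m^2


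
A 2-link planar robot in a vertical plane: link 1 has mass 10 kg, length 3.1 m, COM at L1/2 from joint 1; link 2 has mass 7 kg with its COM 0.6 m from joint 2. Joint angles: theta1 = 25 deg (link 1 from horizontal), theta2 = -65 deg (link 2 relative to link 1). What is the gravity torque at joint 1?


Horizontal distance from joint 1 to link-1 COM:
  x_c1 = (L1/2)*cos(t1) = 1.55 * 0.9063 = 1.4048 m
Horizontal distance from joint 1 to link-2 COM:
  x_c2 = L1*cos(t1) + Lc2*cos(t1+t2)
       = 3.1*0.9063 + 0.6*0.766 = 3.2692 m
tau1 = m1*g*x_c1 + m2*g*x_c2
     = 10*9.81*1.4048 + 7*9.81*3.2692
     = 137.8086 + 224.4946
     = 362.3033 Nm


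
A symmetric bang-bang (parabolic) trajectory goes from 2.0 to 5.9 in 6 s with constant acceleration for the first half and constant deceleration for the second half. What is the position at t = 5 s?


Symmetric rest-to-rest: each phase covers (pf-p0)/2 in time T/2. 0.5*a*(T/2)^2 = (pf-p0)/2 => a = 4*(pf-p0)/T^2
a = 4*(5.9-2.0)/6^2 = 0.4333
t = 5 is in the deceleration phase (t > T/2).
p = pf - 0.5*a*(T-t)^2 = 5.9 - 0.5*0.4333*1^2
= 5.6833


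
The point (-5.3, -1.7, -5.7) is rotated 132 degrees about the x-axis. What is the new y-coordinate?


Rotation about x-axis: y' = y*cos(theta) - z*sin(theta)
= -1.7 * -0.6691 - -5.7 * 0.7431
= 5.3734


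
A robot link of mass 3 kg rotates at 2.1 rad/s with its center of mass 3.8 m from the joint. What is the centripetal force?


F = m * omega^2 * r
= 3 * 2.1^2 * 3.8
= 3 * 4.41 * 3.8
= 50.274 N


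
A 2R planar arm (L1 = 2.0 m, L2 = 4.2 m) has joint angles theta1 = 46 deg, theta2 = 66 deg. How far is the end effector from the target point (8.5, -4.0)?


End effector via forward kinematics:
x = L1*cos(t1) + L2*cos(t1+t2) = -0.184
y = L1*sin(t1) + L2*sin(t1+t2) = 5.3329
Distance to target:
d = sqrt((8.5 - -0.184)^2 + (-4.0 - 5.3329)^2)
= sqrt(75.4124 + 87.1021)
= 12.7481 m


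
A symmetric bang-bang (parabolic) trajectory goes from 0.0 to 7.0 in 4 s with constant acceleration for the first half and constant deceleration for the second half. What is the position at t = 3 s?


Symmetric rest-to-rest: each phase covers (pf-p0)/2 in time T/2. 0.5*a*(T/2)^2 = (pf-p0)/2 => a = 4*(pf-p0)/T^2
a = 4*(7.0-0.0)/4^2 = 1.75
t = 3 is in the deceleration phase (t > T/2).
p = pf - 0.5*a*(T-t)^2 = 7.0 - 0.5*1.75*1^2
= 6.125


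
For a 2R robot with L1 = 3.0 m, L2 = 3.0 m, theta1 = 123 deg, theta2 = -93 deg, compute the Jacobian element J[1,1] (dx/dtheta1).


J[1,1] = -L1*sin(t1) - L2*sin(t1+t2)
= -3.0*sin(123) - 3.0*sin(30)
= -4.016


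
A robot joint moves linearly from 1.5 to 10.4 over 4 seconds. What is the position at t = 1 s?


s = t/T = 1/4 = 0.25
p(t) = p0 + (pf-p0)*s
= 1.5 + (10.4 - 1.5) * 0.25
= 3.725


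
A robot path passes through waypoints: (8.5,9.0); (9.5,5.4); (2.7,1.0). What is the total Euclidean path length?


Segment lengths:
  seg1 = sqrt((1.0)^2 + (-3.6)^2) = 3.7363
  seg2 = sqrt((-6.8)^2 + (-4.4)^2) = 8.0994
Total = 11.8357


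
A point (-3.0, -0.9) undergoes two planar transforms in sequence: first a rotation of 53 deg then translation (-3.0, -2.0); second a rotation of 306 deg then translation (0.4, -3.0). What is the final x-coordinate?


After transform 1:
x1 = cos(53)*-3.0 - sin(53)*-0.9 + -3.0 = -4.0867
y1 = sin(53)*-3.0 + cos(53)*-0.9 + -2.0 = -4.9375
After transform 2:
x2 = cos(306)*-4.0867 - sin(306)*-4.9375 + 0.4
= -5.9966


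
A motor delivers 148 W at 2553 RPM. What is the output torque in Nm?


omega = 2553 * 2*pi/60 = 267.3495 rad/s
tau = P / omega = 148 / 267.3495
= 0.5536 Nm


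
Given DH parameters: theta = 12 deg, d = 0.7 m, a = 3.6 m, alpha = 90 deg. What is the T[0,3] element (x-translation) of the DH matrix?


T[0,3] = a * cos(theta)
= 3.6 * cos(12 deg)
= 3.6 * 0.9781
= 3.5213


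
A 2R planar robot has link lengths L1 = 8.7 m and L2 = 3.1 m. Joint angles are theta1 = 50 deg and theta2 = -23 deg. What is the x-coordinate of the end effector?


Convert angles to radians: theta1 = 0.8727, theta2 = -0.4014
x = L1*cos(theta1) + L2*cos(theta1+theta2)
x = 5.5923 + 2.7621
x = 8.3544


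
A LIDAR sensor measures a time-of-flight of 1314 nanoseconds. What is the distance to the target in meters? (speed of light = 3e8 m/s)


tof = 1314 ns = 1.314e-06 s
dist = c * tof / 2
= 3e8 * 1.314e-06 / 2
= 197.1 m


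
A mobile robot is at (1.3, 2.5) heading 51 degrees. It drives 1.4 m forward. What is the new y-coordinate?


y_new = y0 + d*sin(theta)
= 2.5 + 1.4*sin(51)
= 2.5 + 1.088
= 3.588


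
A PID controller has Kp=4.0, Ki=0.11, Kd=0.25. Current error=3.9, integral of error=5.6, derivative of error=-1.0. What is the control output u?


u = Kp*e + Ki*int(e) + Kd*de/dt
= 4.0*3.9 + 0.11*5.6 + 0.25*(-1.0)
= 15.6 + 0.616 + -0.25
= 15.966


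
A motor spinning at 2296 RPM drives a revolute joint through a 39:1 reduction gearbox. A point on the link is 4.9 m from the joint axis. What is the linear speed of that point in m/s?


omega_motor = 2296 * 2*pi/60 = 240.4366 rad/s
omega_joint = omega_motor / 39 = 6.165 rad/s
v = omega_joint * r = 6.165 * 4.9
= 30.2087 m/s


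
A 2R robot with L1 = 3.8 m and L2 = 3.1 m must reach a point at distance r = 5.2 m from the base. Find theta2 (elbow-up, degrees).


cos(theta2) = (r^2 - L1^2 - L2^2) / (2*L1*L2)
cos(theta2) = (27.04 - 14.44 - 9.61) / 23.56
cos(theta2) = 0.12691
theta2 = 82.7089 degrees


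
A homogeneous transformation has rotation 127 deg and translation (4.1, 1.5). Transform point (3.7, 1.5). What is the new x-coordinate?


x' = cos(theta)*px - sin(theta)*py + tx
= -0.6018*3.7 - 0.7986*1.5 + 4.1
= 0.6753


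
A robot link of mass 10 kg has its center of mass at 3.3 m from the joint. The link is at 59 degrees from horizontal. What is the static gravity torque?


tau = m*g*L*cos(angle)
= 10 * 9.81 * 3.3 * cos(59 deg)
= 10 * 9.81 * 3.3 * 0.515
= 166.7333 Nm


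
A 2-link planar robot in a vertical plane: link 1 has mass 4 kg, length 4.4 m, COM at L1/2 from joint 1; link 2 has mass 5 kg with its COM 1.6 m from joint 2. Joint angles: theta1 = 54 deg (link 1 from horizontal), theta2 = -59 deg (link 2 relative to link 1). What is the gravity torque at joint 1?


Horizontal distance from joint 1 to link-1 COM:
  x_c1 = (L1/2)*cos(t1) = 2.2 * 0.5878 = 1.2931 m
Horizontal distance from joint 1 to link-2 COM:
  x_c2 = L1*cos(t1) + Lc2*cos(t1+t2)
       = 4.4*0.5878 + 1.6*0.9962 = 4.1802 m
tau1 = m1*g*x_c1 + m2*g*x_c2
     = 4*9.81*1.2931 + 5*9.81*4.1802
     = 50.7423 + 205.0372
     = 255.7795 Nm


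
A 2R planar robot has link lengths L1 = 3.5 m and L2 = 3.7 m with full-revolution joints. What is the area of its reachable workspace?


r_max = L1 + L2 = 7.2 m
r_min = |L1 - L2| = 0.2 m
Area = pi*(r_max^2 - r_min^2)
= pi*(51.84 - 0.04)
= pi * 51.8
= 162.7345 m^2


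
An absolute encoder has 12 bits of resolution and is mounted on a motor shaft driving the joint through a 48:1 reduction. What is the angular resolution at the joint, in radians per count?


counts = 2^12 = 4096
effective counts at joint = 4096 * 48 = 196608
resolution = 2*pi / 196608
= 3.1958e-05 rad/count


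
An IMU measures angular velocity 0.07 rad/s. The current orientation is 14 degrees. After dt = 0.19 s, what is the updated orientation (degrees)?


delta_theta = w * dt = 0.07 * 0.19 = 0.0133 rad
= 0.762 deg
theta_new = 14 + 0.762 = 14.762 deg


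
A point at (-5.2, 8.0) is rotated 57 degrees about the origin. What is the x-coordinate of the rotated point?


x' = x*cos(theta) - y*sin(theta)
cos(57 deg) = 0.5446, sin(57 deg) = 0.8387
x' = -5.2 * 0.5446 - 8.0 * 0.8387
= -2.8321 - 6.7094
= -9.5415


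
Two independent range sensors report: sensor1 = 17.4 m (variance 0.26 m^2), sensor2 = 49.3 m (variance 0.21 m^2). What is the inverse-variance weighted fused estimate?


w1 = (1/var1) / (1/var1 + 1/var2)
   = 3.8462 / (3.8462 + 4.7619) = 0.4468
w2 = 1 - w1 = 0.5532
fused = w1*s1 + w2*s2 = 7.7745 + 27.2723
= 35.0468 m
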